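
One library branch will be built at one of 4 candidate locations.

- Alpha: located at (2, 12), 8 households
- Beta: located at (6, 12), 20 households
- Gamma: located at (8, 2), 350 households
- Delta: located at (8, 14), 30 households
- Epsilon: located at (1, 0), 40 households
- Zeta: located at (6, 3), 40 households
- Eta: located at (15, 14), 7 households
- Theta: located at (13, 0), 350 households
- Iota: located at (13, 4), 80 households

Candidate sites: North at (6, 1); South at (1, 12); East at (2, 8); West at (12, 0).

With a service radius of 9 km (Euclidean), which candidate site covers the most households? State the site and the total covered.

Coverage radius r = 9 km; a point is covered iff (Δx)²+(Δy)² ≤ 9² = 81.
  North (6, 1): covers {Gamma, Epsilon, Zeta, Theta, Iota} → 860
  South (1, 12): covers {Alpha, Beta, Delta} → 58
  East (2, 8): covers {Alpha, Beta, Gamma, Delta, Epsilon, Zeta} → 488
  West (12, 0): covers {Gamma, Zeta, Theta, Iota} → 820
Maximum coverage at North: 860 households.

North, covering 860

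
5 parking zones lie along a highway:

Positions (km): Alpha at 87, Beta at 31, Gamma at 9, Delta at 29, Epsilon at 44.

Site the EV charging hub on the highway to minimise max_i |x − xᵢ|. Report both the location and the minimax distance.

location 48, max distance 39

The 1-center on a line is the midpoint of the two extreme points: leftmost at 9, rightmost at 87.
Optimal location = (9 + 87)/2 = 48; maximum distance = (87 − 9)/2 = 39.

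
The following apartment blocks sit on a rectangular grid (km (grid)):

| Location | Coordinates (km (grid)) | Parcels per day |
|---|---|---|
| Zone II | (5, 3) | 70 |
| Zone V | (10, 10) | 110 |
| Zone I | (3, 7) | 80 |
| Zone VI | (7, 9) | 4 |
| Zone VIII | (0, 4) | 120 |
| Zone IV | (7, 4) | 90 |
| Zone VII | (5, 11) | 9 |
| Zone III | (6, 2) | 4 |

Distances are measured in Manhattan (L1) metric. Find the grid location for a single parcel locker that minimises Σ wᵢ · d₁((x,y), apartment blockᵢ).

(5, 4)

Manhattan distance separates: Σwᵢ(|x−xᵢ|+|y−yᵢ|) = Σwᵢ|x−xᵢ| + Σwᵢ|y−yᵢ|, so x and y are optimised independently as 1-D weighted medians.
Total weight W = 487; half = 243.5.
x-coordinate, sorted with cumulative weight:
  x=0 (Zone VIII, w=120) cum 120
  x=3 (Zone I, w=80) cum 200
  x=5 (Zone II, w=70) cum 270  ← median
  x=5 (Zone VII, w=9) cum 279
  x=6 (Zone III, w=4) cum 283
  x=7 (Zone VI, w=4) cum 287
  x=7 (Zone IV, w=90) cum 377
  x=10 (Zone V, w=110) cum 487
⇒ x* = 5
y-coordinate, sorted with cumulative weight:
  y=2 (Zone III, w=4) cum 4
  y=3 (Zone II, w=70) cum 74
  y=4 (Zone VIII, w=120) cum 194
  y=4 (Zone IV, w=90) cum 284  ← median
  y=7 (Zone I, w=80) cum 364
  y=9 (Zone VI, w=4) cum 368
  y=10 (Zone V, w=110) cum 478
  y=11 (Zone VII, w=9) cum 487
⇒ y* = 4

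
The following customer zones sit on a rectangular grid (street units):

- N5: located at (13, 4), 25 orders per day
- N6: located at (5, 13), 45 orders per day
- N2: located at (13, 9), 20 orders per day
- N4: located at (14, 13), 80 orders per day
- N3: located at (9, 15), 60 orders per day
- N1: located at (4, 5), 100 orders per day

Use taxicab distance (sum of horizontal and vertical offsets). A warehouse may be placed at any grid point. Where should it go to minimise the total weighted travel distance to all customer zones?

Manhattan distance separates: Σwᵢ(|x−xᵢ|+|y−yᵢ|) = Σwᵢ|x−xᵢ| + Σwᵢ|y−yᵢ|, so x and y are optimised independently as 1-D weighted medians.
Total weight W = 330; half = 165.
x-coordinate, sorted with cumulative weight:
  x=4 (N1, w=100) cum 100
  x=5 (N6, w=45) cum 145
  x=9 (N3, w=60) cum 205  ← median
  x=13 (N5, w=25) cum 230
  x=13 (N2, w=20) cum 250
  x=14 (N4, w=80) cum 330
⇒ x* = 9
y-coordinate, sorted with cumulative weight:
  y=4 (N5, w=25) cum 25
  y=5 (N1, w=100) cum 125
  y=9 (N2, w=20) cum 145
  y=13 (N6, w=45) cum 190  ← median
  y=13 (N4, w=80) cum 270
  y=15 (N3, w=60) cum 330
⇒ y* = 13

(9, 13)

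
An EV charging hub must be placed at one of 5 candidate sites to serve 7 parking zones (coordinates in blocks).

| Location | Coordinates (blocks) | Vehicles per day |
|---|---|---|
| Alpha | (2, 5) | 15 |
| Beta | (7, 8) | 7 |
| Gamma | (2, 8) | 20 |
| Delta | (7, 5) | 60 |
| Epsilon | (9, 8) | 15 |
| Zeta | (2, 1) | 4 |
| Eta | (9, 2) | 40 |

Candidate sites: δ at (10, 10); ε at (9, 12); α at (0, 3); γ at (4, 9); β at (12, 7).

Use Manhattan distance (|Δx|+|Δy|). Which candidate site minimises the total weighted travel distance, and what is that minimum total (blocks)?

Total weighted distance at each candidate:
  δ (10, 10): total = 1383
  ε (9, 12): total = 1544
  α (0, 3): total = 1450
  γ (4, 9): total = 1208
  β (12, 7): total = 1306
Minimum is at γ with total 1208 blocks.

γ, total 1208 blocks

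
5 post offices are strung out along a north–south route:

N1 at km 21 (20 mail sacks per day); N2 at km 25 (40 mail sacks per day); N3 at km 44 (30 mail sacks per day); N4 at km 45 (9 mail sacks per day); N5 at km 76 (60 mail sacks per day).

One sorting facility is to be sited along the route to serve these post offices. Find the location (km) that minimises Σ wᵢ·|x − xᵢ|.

x = 44

For a sum of weighted absolute distances on a line, the optimum is the weighted median (not the mean). Total weight W = 159; half-weight = 79.5.
Sort by position and accumulate weight:
  km 21 (N1, w=20) → cum 20
  km 25 (N2, w=40) → cum 60
  km 44 (N3, w=30) → cum 90  ≥ 79.5 → median here
  km 45 (N4, w=9) → cum 99
  km 76 (N5, w=60) → cum 159
Optimal location: km 44.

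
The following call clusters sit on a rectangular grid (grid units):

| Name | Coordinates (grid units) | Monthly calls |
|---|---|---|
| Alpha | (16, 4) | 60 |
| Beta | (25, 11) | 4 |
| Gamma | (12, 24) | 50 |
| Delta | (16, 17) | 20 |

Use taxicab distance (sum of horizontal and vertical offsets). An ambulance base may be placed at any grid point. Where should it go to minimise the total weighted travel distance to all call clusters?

(16, 17)

Manhattan distance separates: Σwᵢ(|x−xᵢ|+|y−yᵢ|) = Σwᵢ|x−xᵢ| + Σwᵢ|y−yᵢ|, so x and y are optimised independently as 1-D weighted medians.
Total weight W = 134; half = 67.
x-coordinate, sorted with cumulative weight:
  x=12 (Gamma, w=50) cum 50
  x=16 (Alpha, w=60) cum 110  ← median
  x=16 (Delta, w=20) cum 130
  x=25 (Beta, w=4) cum 134
⇒ x* = 16
y-coordinate, sorted with cumulative weight:
  y=4 (Alpha, w=60) cum 60
  y=11 (Beta, w=4) cum 64
  y=17 (Delta, w=20) cum 84  ← median
  y=24 (Gamma, w=50) cum 134
⇒ y* = 17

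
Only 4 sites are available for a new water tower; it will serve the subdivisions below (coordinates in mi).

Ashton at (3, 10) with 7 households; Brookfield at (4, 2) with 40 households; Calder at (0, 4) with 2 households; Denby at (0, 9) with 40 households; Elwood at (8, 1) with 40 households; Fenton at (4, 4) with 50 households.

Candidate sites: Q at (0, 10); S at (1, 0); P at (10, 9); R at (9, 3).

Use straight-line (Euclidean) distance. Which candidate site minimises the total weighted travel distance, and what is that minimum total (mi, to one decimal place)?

Total weighted distance at each candidate:
  Q (0, 10): total = 1273.0
  S (1, 0): total = 1118.9
  P (10, 9): total = 1561.0
  R (9, 3): total = 1063.7
Minimum is at R with total 1063.7 mi.

R, total 1063.7 mi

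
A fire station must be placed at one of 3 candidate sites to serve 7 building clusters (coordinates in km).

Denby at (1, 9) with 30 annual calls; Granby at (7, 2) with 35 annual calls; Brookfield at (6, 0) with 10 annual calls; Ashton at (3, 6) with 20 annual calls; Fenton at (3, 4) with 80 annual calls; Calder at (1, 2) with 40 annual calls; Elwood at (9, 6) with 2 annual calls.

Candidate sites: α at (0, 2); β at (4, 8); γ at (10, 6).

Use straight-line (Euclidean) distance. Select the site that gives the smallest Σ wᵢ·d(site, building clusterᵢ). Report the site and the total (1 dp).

Total weighted distance at each candidate:
  α (0, 2): total = 968.5
  β (4, 8): total = 1065.8
  γ (10, 6): total = 1650.1
Minimum is at α with total 968.5 km.

α, total 968.5 km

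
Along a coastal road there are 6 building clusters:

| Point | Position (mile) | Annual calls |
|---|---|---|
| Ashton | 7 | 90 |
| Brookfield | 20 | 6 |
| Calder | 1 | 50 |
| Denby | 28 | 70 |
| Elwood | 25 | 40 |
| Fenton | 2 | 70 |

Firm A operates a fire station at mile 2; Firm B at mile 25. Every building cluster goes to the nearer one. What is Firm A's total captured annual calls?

The indifferent point is the midpoint (2+25)/2 = 13.5; building clusters left of it (closer to Firm A at 2) go to Firm A, those right go to Firm B.
  Calder at 1 (w=50) → Firm A
  Fenton at 2 (w=70) → Firm A
  Ashton at 7 (w=90) → Firm A
  Brookfield at 20 (w=6) → Firm B
  Elwood at 25 (w=40) → Firm B
  Denby at 28 (w=70) → Firm B
Firm A captures 210; Firm B captures 116.

210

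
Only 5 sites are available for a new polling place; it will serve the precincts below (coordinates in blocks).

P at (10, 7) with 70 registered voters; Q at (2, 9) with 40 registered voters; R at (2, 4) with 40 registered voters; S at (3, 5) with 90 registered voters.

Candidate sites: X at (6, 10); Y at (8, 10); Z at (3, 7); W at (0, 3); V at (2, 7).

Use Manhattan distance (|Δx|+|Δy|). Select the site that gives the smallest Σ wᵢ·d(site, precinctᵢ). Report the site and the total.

Z, total 950 blocks

Total weighted distance at each candidate:
  X (6, 10): total = 1810
  Y (8, 10): total = 2010
  Z (3, 7): total = 950
  W (0, 3): total = 1870
  V (2, 7): total = 1030
Minimum is at Z with total 950 blocks.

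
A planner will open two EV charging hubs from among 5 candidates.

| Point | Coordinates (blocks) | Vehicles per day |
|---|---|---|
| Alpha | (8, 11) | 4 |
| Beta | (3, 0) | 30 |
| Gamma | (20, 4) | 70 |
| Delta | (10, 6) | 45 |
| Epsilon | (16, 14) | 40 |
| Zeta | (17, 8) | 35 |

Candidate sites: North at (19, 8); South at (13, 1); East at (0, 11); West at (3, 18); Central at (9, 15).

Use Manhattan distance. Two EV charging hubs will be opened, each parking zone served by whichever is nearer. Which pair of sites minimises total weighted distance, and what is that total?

{North, South}, total 1526

Evaluate every pair (each demand assigned to the nearer of the two):
  {North, South}: total = 1526
  {North, East}: total = 1727
  {North, Central}: total = 1840
  {North, West}: total = 1863
  {South, Central}: total = 2115
  {South, East}: total = 2447
  {South, West}: total = 2463
  {East, Central}: total = 3275
  {West, Central}: total = 3395
  {East, West}: total = 4397
Best pair: {North, South} with total 1526.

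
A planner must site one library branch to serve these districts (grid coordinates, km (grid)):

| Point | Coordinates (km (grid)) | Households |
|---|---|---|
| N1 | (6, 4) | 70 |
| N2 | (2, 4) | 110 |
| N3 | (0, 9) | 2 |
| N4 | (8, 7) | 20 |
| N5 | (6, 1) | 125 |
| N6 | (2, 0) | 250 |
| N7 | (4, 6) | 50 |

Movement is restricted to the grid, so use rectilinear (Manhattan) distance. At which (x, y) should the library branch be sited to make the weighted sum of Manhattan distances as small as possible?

(2, 1)

Manhattan distance separates: Σwᵢ(|x−xᵢ|+|y−yᵢ|) = Σwᵢ|x−xᵢ| + Σwᵢ|y−yᵢ|, so x and y are optimised independently as 1-D weighted medians.
Total weight W = 627; half = 313.5.
x-coordinate, sorted with cumulative weight:
  x=0 (N3, w=2) cum 2
  x=2 (N2, w=110) cum 112
  x=2 (N6, w=250) cum 362  ← median
  x=4 (N7, w=50) cum 412
  x=6 (N1, w=70) cum 482
  x=6 (N5, w=125) cum 607
  x=8 (N4, w=20) cum 627
⇒ x* = 2
y-coordinate, sorted with cumulative weight:
  y=0 (N6, w=250) cum 250
  y=1 (N5, w=125) cum 375  ← median
  y=4 (N1, w=70) cum 445
  y=4 (N2, w=110) cum 555
  y=6 (N7, w=50) cum 605
  y=7 (N4, w=20) cum 625
  y=9 (N3, w=2) cum 627
⇒ y* = 1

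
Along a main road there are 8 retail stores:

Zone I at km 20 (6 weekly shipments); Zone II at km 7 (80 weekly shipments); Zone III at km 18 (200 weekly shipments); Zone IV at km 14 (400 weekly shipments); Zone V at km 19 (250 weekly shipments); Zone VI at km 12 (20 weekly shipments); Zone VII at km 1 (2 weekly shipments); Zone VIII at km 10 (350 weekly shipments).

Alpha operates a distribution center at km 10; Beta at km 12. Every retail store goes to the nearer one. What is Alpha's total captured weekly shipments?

432

The indifferent point is the midpoint (10+12)/2 = 11; retail stores left of it (closer to Alpha at 10) go to Alpha, those right go to Beta.
  Zone VII at 1 (w=2) → Alpha
  Zone II at 7 (w=80) → Alpha
  Zone VIII at 10 (w=350) → Alpha
  Zone VI at 12 (w=20) → Beta
  Zone IV at 14 (w=400) → Beta
  Zone III at 18 (w=200) → Beta
  Zone V at 19 (w=250) → Beta
  Zone I at 20 (w=6) → Beta
Alpha captures 432; Beta captures 876.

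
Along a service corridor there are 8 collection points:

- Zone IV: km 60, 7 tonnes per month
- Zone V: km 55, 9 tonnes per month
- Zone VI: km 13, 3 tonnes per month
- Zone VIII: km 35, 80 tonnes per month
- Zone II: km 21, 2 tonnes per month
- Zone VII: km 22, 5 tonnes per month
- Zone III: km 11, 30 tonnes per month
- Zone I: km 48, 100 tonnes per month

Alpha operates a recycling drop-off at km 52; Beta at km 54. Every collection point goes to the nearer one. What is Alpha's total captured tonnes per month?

The indifferent point is the midpoint (52+54)/2 = 53; collection points left of it (closer to Alpha at 52) go to Alpha, those right go to Beta.
  Zone III at 11 (w=30) → Alpha
  Zone VI at 13 (w=3) → Alpha
  Zone II at 21 (w=2) → Alpha
  Zone VII at 22 (w=5) → Alpha
  Zone VIII at 35 (w=80) → Alpha
  Zone I at 48 (w=100) → Alpha
  Zone V at 55 (w=9) → Beta
  Zone IV at 60 (w=7) → Beta
Alpha captures 220; Beta captures 16.

220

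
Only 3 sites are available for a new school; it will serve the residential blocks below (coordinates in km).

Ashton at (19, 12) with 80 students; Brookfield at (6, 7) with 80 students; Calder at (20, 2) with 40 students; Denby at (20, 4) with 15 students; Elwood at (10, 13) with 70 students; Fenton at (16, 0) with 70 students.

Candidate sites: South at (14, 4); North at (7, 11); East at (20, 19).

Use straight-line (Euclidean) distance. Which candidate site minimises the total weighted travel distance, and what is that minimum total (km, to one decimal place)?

Total weighted distance at each candidate:
  South (14, 4): total = 2783.7
  North (7, 11): total = 3394.4
  East (20, 19): total = 5121.3
Minimum is at South with total 2783.7 km.

South, total 2783.7 km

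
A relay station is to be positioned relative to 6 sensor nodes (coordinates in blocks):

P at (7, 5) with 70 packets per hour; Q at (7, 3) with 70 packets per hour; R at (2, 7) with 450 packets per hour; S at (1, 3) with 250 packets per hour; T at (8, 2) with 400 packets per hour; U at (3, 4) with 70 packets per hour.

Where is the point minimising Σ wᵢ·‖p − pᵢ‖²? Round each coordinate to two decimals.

(4.23, 4.23)

The minimiser of Σwᵢ‖p−pᵢ‖² is the weighted centroid p* = (Σwᵢpᵢ)/(Σwᵢ).
Σwᵢ = 1310.
Σwᵢxᵢ = 70·7 + 70·7 + 450·2 + 250·1 + 400·8 + 70·3 = 5540.
Σwᵢyᵢ = 70·5 + 70·3 + 450·7 + 250·3 + 400·2 + 70·4 = 5540.
x* = 5540/1310 = 4.23, y* = 5540/1310 = 4.23.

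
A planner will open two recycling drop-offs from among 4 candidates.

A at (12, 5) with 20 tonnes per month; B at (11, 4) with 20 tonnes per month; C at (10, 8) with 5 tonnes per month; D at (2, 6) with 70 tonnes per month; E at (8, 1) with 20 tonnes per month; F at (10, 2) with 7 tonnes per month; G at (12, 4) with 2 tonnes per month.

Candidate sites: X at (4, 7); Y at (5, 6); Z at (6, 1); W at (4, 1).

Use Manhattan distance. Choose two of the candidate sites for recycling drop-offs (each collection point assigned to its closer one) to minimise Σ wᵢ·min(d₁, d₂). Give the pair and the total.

{Y, Z}, total 658

Evaluate every pair (each demand assigned to the nearer of the two):
  {Y, Z}: total = 658
  {X, Z}: total = 698
  {Y, W}: total = 712
  {X, W}: total = 796
  {X, Y}: total = 806
  {Z, W}: total = 998
Best pair: {Y, Z} with total 658.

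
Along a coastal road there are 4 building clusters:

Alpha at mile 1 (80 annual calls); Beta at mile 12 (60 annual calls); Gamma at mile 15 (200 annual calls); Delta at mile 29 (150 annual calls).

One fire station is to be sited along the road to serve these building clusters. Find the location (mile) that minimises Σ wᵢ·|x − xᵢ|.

For a sum of weighted absolute distances on a line, the optimum is the weighted median (not the mean). Total weight W = 490; half-weight = 245.
Sort by position and accumulate weight:
  mile 1 (Alpha, w=80) → cum 80
  mile 12 (Beta, w=60) → cum 140
  mile 15 (Gamma, w=200) → cum 340  ≥ 245 → median here
  mile 29 (Delta, w=150) → cum 490
Optimal location: mile 15.

x = 15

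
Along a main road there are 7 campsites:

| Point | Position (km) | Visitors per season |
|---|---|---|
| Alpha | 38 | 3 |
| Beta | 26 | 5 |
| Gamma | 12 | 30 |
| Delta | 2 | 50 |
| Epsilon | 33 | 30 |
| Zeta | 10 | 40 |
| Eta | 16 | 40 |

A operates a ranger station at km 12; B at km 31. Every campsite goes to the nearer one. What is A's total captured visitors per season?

160

The indifferent point is the midpoint (12+31)/2 = 21.5; campsites left of it (closer to A at 12) go to A, those right go to B.
  Delta at 2 (w=50) → A
  Zeta at 10 (w=40) → A
  Gamma at 12 (w=30) → A
  Eta at 16 (w=40) → A
  Beta at 26 (w=5) → B
  Epsilon at 33 (w=30) → B
  Alpha at 38 (w=3) → B
A captures 160; B captures 38.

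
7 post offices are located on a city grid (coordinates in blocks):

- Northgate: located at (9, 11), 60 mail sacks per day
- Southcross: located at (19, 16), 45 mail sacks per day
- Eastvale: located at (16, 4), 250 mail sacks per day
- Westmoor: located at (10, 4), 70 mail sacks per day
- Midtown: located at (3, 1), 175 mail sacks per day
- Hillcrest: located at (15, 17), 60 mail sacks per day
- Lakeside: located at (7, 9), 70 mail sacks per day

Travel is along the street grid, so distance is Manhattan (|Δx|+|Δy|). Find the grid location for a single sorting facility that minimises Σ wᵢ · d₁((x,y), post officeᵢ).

(10, 4)

Manhattan distance separates: Σwᵢ(|x−xᵢ|+|y−yᵢ|) = Σwᵢ|x−xᵢ| + Σwᵢ|y−yᵢ|, so x and y are optimised independently as 1-D weighted medians.
Total weight W = 730; half = 365.
x-coordinate, sorted with cumulative weight:
  x=3 (Midtown, w=175) cum 175
  x=7 (Lakeside, w=70) cum 245
  x=9 (Northgate, w=60) cum 305
  x=10 (Westmoor, w=70) cum 375  ← median
  x=15 (Hillcrest, w=60) cum 435
  x=16 (Eastvale, w=250) cum 685
  x=19 (Southcross, w=45) cum 730
⇒ x* = 10
y-coordinate, sorted with cumulative weight:
  y=1 (Midtown, w=175) cum 175
  y=4 (Eastvale, w=250) cum 425  ← median
  y=4 (Westmoor, w=70) cum 495
  y=9 (Lakeside, w=70) cum 565
  y=11 (Northgate, w=60) cum 625
  y=16 (Southcross, w=45) cum 670
  y=17 (Hillcrest, w=60) cum 730
⇒ y* = 4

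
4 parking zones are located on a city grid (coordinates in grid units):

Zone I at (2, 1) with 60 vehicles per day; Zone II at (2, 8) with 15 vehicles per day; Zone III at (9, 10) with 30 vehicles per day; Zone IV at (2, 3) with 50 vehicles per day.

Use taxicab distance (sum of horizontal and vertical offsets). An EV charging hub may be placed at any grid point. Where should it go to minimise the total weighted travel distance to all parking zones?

Manhattan distance separates: Σwᵢ(|x−xᵢ|+|y−yᵢ|) = Σwᵢ|x−xᵢ| + Σwᵢ|y−yᵢ|, so x and y are optimised independently as 1-D weighted medians.
Total weight W = 155; half = 77.5.
x-coordinate, sorted with cumulative weight:
  x=2 (Zone I, w=60) cum 60
  x=2 (Zone II, w=15) cum 75
  x=2 (Zone IV, w=50) cum 125  ← median
  x=9 (Zone III, w=30) cum 155
⇒ x* = 2
y-coordinate, sorted with cumulative weight:
  y=1 (Zone I, w=60) cum 60
  y=3 (Zone IV, w=50) cum 110  ← median
  y=8 (Zone II, w=15) cum 125
  y=10 (Zone III, w=30) cum 155
⇒ y* = 3

(2, 3)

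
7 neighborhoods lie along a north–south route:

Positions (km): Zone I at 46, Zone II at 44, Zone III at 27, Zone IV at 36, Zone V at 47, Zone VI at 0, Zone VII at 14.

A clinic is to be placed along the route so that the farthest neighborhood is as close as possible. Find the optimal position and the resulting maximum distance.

The 1-center on a line is the midpoint of the two extreme points: leftmost at 0, rightmost at 47.
Optimal location = (0 + 47)/2 = 23.5; maximum distance = (47 − 0)/2 = 23.5.

location 23.5, max distance 23.5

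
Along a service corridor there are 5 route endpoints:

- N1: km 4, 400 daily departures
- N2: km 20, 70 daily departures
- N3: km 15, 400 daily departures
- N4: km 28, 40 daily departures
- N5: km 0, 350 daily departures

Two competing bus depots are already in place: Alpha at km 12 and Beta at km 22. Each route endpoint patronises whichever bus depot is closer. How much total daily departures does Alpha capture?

1150

The indifferent point is the midpoint (12+22)/2 = 17; route endpoints left of it (closer to Alpha at 12) go to Alpha, those right go to Beta.
  N5 at 0 (w=350) → Alpha
  N1 at 4 (w=400) → Alpha
  N3 at 15 (w=400) → Alpha
  N2 at 20 (w=70) → Beta
  N4 at 28 (w=40) → Beta
Alpha captures 1150; Beta captures 110.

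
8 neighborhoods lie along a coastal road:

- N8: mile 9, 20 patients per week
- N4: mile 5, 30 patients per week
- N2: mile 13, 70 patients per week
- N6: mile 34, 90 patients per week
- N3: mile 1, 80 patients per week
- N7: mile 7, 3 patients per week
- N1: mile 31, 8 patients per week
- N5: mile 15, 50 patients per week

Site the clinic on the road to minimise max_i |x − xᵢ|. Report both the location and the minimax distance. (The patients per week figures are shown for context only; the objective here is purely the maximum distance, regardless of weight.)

location 17.5, max distance 16.5

The 1-center on a line is the midpoint of the two extreme points: leftmost at 1, rightmost at 34.
Optimal location = (1 + 34)/2 = 17.5; maximum distance = (34 − 1)/2 = 16.5.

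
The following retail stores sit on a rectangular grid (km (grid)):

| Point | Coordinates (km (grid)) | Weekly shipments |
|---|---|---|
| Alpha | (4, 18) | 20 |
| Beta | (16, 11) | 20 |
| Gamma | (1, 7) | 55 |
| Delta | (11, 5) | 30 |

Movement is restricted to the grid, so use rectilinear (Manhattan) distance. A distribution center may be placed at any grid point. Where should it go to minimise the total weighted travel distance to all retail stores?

(4, 7)

Manhattan distance separates: Σwᵢ(|x−xᵢ|+|y−yᵢ|) = Σwᵢ|x−xᵢ| + Σwᵢ|y−yᵢ|, so x and y are optimised independently as 1-D weighted medians.
Total weight W = 125; half = 62.5.
x-coordinate, sorted with cumulative weight:
  x=1 (Gamma, w=55) cum 55
  x=4 (Alpha, w=20) cum 75  ← median
  x=11 (Delta, w=30) cum 105
  x=16 (Beta, w=20) cum 125
⇒ x* = 4
y-coordinate, sorted with cumulative weight:
  y=5 (Delta, w=30) cum 30
  y=7 (Gamma, w=55) cum 85  ← median
  y=11 (Beta, w=20) cum 105
  y=18 (Alpha, w=20) cum 125
⇒ y* = 7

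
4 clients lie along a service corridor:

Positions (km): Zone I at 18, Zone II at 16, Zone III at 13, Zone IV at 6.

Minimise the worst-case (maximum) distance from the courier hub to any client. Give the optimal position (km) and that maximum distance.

location 12, max distance 6

The 1-center on a line is the midpoint of the two extreme points: leftmost at 6, rightmost at 18.
Optimal location = (6 + 18)/2 = 12; maximum distance = (18 − 6)/2 = 6.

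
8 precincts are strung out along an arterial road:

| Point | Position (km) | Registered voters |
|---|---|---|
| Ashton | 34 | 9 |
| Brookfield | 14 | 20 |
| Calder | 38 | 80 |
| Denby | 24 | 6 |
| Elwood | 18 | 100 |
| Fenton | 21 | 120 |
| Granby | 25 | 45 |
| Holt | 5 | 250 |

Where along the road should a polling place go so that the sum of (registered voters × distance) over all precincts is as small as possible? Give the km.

For a sum of weighted absolute distances on a line, the optimum is the weighted median (not the mean). Total weight W = 630; half-weight = 315.
Sort by position and accumulate weight:
  km 5 (Holt, w=250) → cum 250
  km 14 (Brookfield, w=20) → cum 270
  km 18 (Elwood, w=100) → cum 370  ≥ 315 → median here
  km 21 (Fenton, w=120) → cum 490
  km 24 (Denby, w=6) → cum 496
  km 25 (Granby, w=45) → cum 541
  km 34 (Ashton, w=9) → cum 550
  km 38 (Calder, w=80) → cum 630
Optimal location: km 18.

x = 18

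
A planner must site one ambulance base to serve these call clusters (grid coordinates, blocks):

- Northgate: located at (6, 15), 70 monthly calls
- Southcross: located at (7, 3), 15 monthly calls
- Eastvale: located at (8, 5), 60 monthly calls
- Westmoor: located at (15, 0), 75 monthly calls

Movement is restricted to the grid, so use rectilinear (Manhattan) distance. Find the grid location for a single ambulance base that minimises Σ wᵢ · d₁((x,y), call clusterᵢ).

Manhattan distance separates: Σwᵢ(|x−xᵢ|+|y−yᵢ|) = Σwᵢ|x−xᵢ| + Σwᵢ|y−yᵢ|, so x and y are optimised independently as 1-D weighted medians.
Total weight W = 220; half = 110.
x-coordinate, sorted with cumulative weight:
  x=6 (Northgate, w=70) cum 70
  x=7 (Southcross, w=15) cum 85
  x=8 (Eastvale, w=60) cum 145  ← median
  x=15 (Westmoor, w=75) cum 220
⇒ x* = 8
y-coordinate, sorted with cumulative weight:
  y=0 (Westmoor, w=75) cum 75
  y=3 (Southcross, w=15) cum 90
  y=5 (Eastvale, w=60) cum 150  ← median
  y=15 (Northgate, w=70) cum 220
⇒ y* = 5

(8, 5)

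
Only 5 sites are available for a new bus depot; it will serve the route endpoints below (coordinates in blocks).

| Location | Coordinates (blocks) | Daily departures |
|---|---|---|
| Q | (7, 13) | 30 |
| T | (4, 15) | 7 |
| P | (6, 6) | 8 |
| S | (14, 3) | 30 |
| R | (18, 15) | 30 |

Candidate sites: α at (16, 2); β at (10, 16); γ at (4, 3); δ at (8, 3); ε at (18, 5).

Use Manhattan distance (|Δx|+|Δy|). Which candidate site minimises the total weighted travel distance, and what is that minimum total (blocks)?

β, total 1121 blocks

Total weighted distance at each candidate:
  α (16, 2): total = 1427
  β (10, 16): total = 1121
  γ (4, 3): total = 1594
  δ (8, 3): total = 1322
  ε (18, 5): total = 1322
Minimum is at β with total 1121 blocks.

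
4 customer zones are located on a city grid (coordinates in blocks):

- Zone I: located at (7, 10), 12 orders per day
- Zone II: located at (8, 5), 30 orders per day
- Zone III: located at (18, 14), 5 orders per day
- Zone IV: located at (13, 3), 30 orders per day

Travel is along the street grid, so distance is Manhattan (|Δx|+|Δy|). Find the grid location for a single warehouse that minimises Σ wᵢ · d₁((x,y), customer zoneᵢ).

Manhattan distance separates: Σwᵢ(|x−xᵢ|+|y−yᵢ|) = Σwᵢ|x−xᵢ| + Σwᵢ|y−yᵢ|, so x and y are optimised independently as 1-D weighted medians.
Total weight W = 77; half = 38.5.
x-coordinate, sorted with cumulative weight:
  x=7 (Zone I, w=12) cum 12
  x=8 (Zone II, w=30) cum 42  ← median
  x=13 (Zone IV, w=30) cum 72
  x=18 (Zone III, w=5) cum 77
⇒ x* = 8
y-coordinate, sorted with cumulative weight:
  y=3 (Zone IV, w=30) cum 30
  y=5 (Zone II, w=30) cum 60  ← median
  y=10 (Zone I, w=12) cum 72
  y=14 (Zone III, w=5) cum 77
⇒ y* = 5

(8, 5)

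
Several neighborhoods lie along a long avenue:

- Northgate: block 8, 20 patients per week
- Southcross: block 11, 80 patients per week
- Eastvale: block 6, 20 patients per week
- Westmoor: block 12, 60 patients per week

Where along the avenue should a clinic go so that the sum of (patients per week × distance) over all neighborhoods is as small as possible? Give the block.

x = 11

For a sum of weighted absolute distances on a line, the optimum is the weighted median (not the mean). Total weight W = 180; half-weight = 90.
Sort by position and accumulate weight:
  block 6 (Eastvale, w=20) → cum 20
  block 8 (Northgate, w=20) → cum 40
  block 11 (Southcross, w=80) → cum 120  ≥ 90 → median here
  block 12 (Westmoor, w=60) → cum 180
Optimal location: block 11.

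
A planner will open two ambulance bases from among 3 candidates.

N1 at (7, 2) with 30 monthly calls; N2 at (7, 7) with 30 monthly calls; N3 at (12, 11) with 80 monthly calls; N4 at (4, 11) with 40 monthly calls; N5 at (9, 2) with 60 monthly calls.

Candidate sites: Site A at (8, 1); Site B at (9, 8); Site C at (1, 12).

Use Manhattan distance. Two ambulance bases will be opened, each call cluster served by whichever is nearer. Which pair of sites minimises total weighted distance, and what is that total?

Evaluate every pair (each demand assigned to the nearer of the two):
  {Site A, Site B}: total = 1070
  {Site B, Site C}: total = 1330
  {Site A, Site C}: total = 1510
Best pair: {Site A, Site B} with total 1070.

{Site A, Site B}, total 1070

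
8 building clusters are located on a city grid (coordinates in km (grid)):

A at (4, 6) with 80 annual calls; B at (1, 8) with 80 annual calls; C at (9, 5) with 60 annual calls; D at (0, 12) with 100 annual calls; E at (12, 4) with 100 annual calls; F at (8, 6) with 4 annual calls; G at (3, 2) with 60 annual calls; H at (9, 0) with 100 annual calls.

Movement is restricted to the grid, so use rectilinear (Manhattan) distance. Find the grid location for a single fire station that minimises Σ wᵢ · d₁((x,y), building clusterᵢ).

(4, 5)

Manhattan distance separates: Σwᵢ(|x−xᵢ|+|y−yᵢ|) = Σwᵢ|x−xᵢ| + Σwᵢ|y−yᵢ|, so x and y are optimised independently as 1-D weighted medians.
Total weight W = 584; half = 292.
x-coordinate, sorted with cumulative weight:
  x=0 (D, w=100) cum 100
  x=1 (B, w=80) cum 180
  x=3 (G, w=60) cum 240
  x=4 (A, w=80) cum 320  ← median
  x=8 (F, w=4) cum 324
  x=9 (C, w=60) cum 384
  x=9 (H, w=100) cum 484
  x=12 (E, w=100) cum 584
⇒ x* = 4
y-coordinate, sorted with cumulative weight:
  y=0 (H, w=100) cum 100
  y=2 (G, w=60) cum 160
  y=4 (E, w=100) cum 260
  y=5 (C, w=60) cum 320  ← median
  y=6 (A, w=80) cum 400
  y=6 (F, w=4) cum 404
  y=8 (B, w=80) cum 484
  y=12 (D, w=100) cum 584
⇒ y* = 5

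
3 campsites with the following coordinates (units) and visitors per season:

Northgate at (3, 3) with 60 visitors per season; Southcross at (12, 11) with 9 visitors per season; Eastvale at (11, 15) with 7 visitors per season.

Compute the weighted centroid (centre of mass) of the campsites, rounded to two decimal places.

The minimiser of Σwᵢ‖p−pᵢ‖² is the weighted centroid p* = (Σwᵢpᵢ)/(Σwᵢ).
Σwᵢ = 76.
Σwᵢxᵢ = 60·3 + 9·12 + 7·11 = 365.
Σwᵢyᵢ = 60·3 + 9·11 + 7·15 = 384.
x* = 365/76 = 4.80, y* = 384/76 = 5.05.

(4.80, 5.05)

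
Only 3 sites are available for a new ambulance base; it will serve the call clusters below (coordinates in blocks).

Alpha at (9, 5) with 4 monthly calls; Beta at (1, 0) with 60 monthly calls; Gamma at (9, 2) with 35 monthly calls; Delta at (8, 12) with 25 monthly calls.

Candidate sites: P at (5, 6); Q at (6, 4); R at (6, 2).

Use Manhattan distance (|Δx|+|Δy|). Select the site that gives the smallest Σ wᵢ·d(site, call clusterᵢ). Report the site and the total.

Total weighted distance at each candidate:
  P (5, 6): total = 1125
  Q (6, 4): total = 981
  R (6, 2): total = 849
Minimum is at R with total 849 blocks.

R, total 849 blocks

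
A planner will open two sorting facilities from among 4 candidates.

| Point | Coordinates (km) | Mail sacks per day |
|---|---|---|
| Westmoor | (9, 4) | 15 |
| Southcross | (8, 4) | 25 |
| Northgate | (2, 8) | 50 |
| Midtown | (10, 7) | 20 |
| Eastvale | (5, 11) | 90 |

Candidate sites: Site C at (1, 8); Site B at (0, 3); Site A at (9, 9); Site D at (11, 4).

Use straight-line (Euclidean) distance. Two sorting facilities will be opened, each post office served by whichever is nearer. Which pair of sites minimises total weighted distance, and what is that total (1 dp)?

Evaluate every pair (each demand assigned to the nearer of the two):
  {Site C, Site D}: total = 668.2
  {Site C, Site A}: total = 699.7
  {Site A, Site D}: total = 905.8
  {Site B, Site A}: total = 918.9
  {Site C, Site B}: total = 1016.8
  {Site B, Site D}: total = 1267.3
Best pair: {Site C, Site D} with total 668.2.

{Site C, Site D}, total 668.2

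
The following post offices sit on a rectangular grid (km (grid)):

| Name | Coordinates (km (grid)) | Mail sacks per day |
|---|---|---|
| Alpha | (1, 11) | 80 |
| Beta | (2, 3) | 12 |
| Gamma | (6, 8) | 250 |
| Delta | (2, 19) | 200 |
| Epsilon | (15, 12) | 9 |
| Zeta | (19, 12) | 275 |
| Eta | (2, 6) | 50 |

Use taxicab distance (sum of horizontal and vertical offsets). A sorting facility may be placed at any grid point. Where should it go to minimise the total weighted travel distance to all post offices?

(6, 12)

Manhattan distance separates: Σwᵢ(|x−xᵢ|+|y−yᵢ|) = Σwᵢ|x−xᵢ| + Σwᵢ|y−yᵢ|, so x and y are optimised independently as 1-D weighted medians.
Total weight W = 876; half = 438.
x-coordinate, sorted with cumulative weight:
  x=1 (Alpha, w=80) cum 80
  x=2 (Beta, w=12) cum 92
  x=2 (Delta, w=200) cum 292
  x=2 (Eta, w=50) cum 342
  x=6 (Gamma, w=250) cum 592  ← median
  x=15 (Epsilon, w=9) cum 601
  x=19 (Zeta, w=275) cum 876
⇒ x* = 6
y-coordinate, sorted with cumulative weight:
  y=3 (Beta, w=12) cum 12
  y=6 (Eta, w=50) cum 62
  y=8 (Gamma, w=250) cum 312
  y=11 (Alpha, w=80) cum 392
  y=12 (Epsilon, w=9) cum 401
  y=12 (Zeta, w=275) cum 676  ← median
  y=19 (Delta, w=200) cum 876
⇒ y* = 12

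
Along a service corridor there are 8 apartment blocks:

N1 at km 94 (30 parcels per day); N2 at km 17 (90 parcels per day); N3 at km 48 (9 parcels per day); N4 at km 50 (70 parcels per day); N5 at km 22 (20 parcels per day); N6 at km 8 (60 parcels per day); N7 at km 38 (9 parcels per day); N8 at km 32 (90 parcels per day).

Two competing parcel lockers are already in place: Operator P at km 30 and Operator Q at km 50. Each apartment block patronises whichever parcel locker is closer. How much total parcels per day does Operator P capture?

The indifferent point is the midpoint (30+50)/2 = 40; apartment blocks left of it (closer to Operator P at 30) go to Operator P, those right go to Operator Q.
  N6 at 8 (w=60) → Operator P
  N2 at 17 (w=90) → Operator P
  N5 at 22 (w=20) → Operator P
  N8 at 32 (w=90) → Operator P
  N7 at 38 (w=9) → Operator P
  N3 at 48 (w=9) → Operator Q
  N4 at 50 (w=70) → Operator Q
  N1 at 94 (w=30) → Operator Q
Operator P captures 269; Operator Q captures 109.

269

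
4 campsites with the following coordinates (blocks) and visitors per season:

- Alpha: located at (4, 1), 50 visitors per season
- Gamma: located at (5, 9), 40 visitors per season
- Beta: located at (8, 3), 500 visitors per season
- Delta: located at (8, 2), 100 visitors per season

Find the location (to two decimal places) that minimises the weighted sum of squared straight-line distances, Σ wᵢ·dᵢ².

(7.54, 3.06)

The minimiser of Σwᵢ‖p−pᵢ‖² is the weighted centroid p* = (Σwᵢpᵢ)/(Σwᵢ).
Σwᵢ = 690.
Σwᵢxᵢ = 50·4 + 40·5 + 500·8 + 100·8 = 5200.
Σwᵢyᵢ = 50·1 + 40·9 + 500·3 + 100·2 = 2110.
x* = 5200/690 = 7.54, y* = 2110/690 = 3.06.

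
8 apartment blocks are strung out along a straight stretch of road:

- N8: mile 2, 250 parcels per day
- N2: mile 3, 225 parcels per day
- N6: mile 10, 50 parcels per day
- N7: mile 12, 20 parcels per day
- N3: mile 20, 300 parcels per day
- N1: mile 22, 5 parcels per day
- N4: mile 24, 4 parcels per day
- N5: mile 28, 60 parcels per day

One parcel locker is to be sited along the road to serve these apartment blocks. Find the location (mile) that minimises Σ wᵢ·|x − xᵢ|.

x = 3

For a sum of weighted absolute distances on a line, the optimum is the weighted median (not the mean). Total weight W = 914; half-weight = 457.
Sort by position and accumulate weight:
  mile 2 (N8, w=250) → cum 250
  mile 3 (N2, w=225) → cum 475  ≥ 457 → median here
  mile 10 (N6, w=50) → cum 525
  mile 12 (N7, w=20) → cum 545
  mile 20 (N3, w=300) → cum 845
  mile 22 (N1, w=5) → cum 850
  mile 24 (N4, w=4) → cum 854
  mile 28 (N5, w=60) → cum 914
Optimal location: mile 3.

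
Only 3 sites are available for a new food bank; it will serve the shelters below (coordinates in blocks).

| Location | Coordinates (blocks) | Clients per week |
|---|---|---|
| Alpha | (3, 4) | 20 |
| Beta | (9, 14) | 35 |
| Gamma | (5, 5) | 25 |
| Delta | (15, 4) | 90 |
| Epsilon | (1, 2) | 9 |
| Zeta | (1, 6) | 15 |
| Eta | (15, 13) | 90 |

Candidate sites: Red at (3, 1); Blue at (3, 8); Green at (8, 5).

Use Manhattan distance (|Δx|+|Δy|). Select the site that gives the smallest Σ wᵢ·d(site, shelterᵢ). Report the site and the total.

Green, total 2825 blocks

Total weighted distance at each candidate:
  Red (3, 1): total = 4517
  Blue (3, 8): total = 3727
  Green (8, 5): total = 2825
Minimum is at Green with total 2825 blocks.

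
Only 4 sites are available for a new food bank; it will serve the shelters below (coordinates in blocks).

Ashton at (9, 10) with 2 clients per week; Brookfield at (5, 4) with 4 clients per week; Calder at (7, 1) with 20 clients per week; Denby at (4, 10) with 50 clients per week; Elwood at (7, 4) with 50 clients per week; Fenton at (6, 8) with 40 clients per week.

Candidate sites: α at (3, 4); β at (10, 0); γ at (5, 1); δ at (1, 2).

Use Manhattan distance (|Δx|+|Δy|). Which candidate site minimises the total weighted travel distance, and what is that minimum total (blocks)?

Total weighted distance at each candidate:
  α (3, 4): total = 1002
  β (10, 0): total = 1768
  γ (5, 1): total = 1148
  δ (1, 2): total = 1586
Minimum is at α with total 1002 blocks.

α, total 1002 blocks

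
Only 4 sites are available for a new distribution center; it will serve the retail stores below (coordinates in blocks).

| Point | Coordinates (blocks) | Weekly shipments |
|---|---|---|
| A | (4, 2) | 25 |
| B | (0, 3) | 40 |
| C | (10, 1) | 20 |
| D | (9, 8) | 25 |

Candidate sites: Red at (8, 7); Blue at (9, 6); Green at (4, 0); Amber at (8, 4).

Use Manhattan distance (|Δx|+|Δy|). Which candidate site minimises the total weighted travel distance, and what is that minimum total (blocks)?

Amber, total 735 blocks

Total weighted distance at each candidate:
  Red (8, 7): total = 915
  Blue (9, 6): total = 875
  Green (4, 0): total = 795
  Amber (8, 4): total = 735
Minimum is at Amber with total 735 blocks.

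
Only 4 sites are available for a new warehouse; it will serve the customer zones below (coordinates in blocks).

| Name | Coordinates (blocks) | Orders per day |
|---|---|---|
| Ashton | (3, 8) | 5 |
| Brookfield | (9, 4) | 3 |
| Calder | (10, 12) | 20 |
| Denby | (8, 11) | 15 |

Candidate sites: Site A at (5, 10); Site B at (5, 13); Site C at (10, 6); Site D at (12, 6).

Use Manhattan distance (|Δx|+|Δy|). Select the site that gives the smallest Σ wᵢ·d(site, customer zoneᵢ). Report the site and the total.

Site A, total 250 blocks

Total weighted distance at each candidate:
  Site A (5, 10): total = 250
  Site B (5, 13): total = 269
  Site C (10, 6): total = 279
  Site D (12, 6): total = 365
Minimum is at Site A with total 250 blocks.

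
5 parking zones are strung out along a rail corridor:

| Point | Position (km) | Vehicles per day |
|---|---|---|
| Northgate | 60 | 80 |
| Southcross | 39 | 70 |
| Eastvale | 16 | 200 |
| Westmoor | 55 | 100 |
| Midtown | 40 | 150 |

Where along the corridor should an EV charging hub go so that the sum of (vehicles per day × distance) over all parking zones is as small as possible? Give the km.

For a sum of weighted absolute distances on a line, the optimum is the weighted median (not the mean). Total weight W = 600; half-weight = 300.
Sort by position and accumulate weight:
  km 16 (Eastvale, w=200) → cum 200
  km 39 (Southcross, w=70) → cum 270
  km 40 (Midtown, w=150) → cum 420  ≥ 300 → median here
  km 55 (Westmoor, w=100) → cum 520
  km 60 (Northgate, w=80) → cum 600
Optimal location: km 40.

x = 40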